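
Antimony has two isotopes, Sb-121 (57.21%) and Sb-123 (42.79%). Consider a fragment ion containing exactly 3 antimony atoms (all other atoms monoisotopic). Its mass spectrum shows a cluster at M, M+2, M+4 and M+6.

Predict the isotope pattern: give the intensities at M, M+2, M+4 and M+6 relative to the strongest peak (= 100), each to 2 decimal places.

44.57 : 100.00 : 74.79 : 18.65

The 3 Sb atoms are independent, so intensities follow the terms of (0.5721 + 0.4279)^3.
P(M) = 0.5721^3 = 0.187247
P(M+2) = 3 × 0.5721^2 × 0.4279^1 = 0.420153
P(M+4) = 3 × 0.5721^1 × 0.4279^2 = 0.314252
P(M+6) = 0.4279^3 = 0.078348
The M+2 peak is largest (0.420153); scaling to 100 gives 44.57 : 100.00 : 74.79 : 18.65.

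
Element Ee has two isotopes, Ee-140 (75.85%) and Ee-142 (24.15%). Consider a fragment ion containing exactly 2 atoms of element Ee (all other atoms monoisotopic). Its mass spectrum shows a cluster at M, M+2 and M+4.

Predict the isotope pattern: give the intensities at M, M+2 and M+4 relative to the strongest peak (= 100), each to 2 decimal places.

100.00 : 63.68 : 10.14

Each Ee atom is independently Ee-140 (p = 0.7585) or Ee-142 (q = 0.2415); the cluster is the binomial expansion (p + q)^2.
P(M) = 0.7585^2 = 0.575322
P(M+2) = 2 × 0.7585^1 × 0.2415^1 = 0.366356
P(M+4) = 0.2415^2 = 0.058322
The M peak is largest (0.575322); scaling to 100 gives 100.00 : 63.68 : 10.14.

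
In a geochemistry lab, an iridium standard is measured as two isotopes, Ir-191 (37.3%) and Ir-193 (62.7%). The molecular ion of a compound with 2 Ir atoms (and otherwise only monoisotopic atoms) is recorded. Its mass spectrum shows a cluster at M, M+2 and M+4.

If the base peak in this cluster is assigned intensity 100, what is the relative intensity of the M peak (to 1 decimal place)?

29.7

(0.373 + 0.627)^2 gives M 0.1391, M+2 0.4677, M+4 0.3931; the largest is M+2.
P(M+2) = C(2,1) × 0.373^1 × 0.627^1 = 2 × 0.3730 × 0.6270 = 0.467742 (base)
P(M) = C(2,0) × 0.373^2 × 0.627^0 = 1 × 0.139129 × 1.0000 = 0.139129
Relative intensity = 0.139129 / 0.467742 × 100 = 29.7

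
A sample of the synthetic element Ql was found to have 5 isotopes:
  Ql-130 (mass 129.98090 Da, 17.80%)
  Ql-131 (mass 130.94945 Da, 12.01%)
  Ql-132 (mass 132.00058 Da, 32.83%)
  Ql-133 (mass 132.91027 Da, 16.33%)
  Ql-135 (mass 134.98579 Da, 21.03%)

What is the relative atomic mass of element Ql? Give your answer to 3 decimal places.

Ar = Σ fᵢ·mᵢ = 0.1780 × 129.98090 + 0.1201 × 130.94945 + 0.3283 × 132.00058 + 0.1633 × 132.91027 + 0.2103 × 134.98579
= 23.136600 + 15.727029 + 43.335790 + 21.704247 + 28.387512 = 132.291178 Da

132.291 Da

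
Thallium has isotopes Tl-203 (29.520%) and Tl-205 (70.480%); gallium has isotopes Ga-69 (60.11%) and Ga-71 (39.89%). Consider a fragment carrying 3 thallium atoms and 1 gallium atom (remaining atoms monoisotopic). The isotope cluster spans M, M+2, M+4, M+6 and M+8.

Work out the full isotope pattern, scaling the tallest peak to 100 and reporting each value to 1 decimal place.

4.0 : 31.4 : 87.6 : 100.0 : 36.2

Thallium pattern (n=3): 0.02572463 : 0.18425524 : 0.43991564 : 0.35010449
Gallium pattern (n=1): 0.6011 : 0.3989
Convolve the two distributions (both contribute in 2-u steps):
  M: 0.02572463×0.6011 = 0.015463
  M+2: 0.02572463×0.3989 + 0.18425524×0.6011 = 0.121017
  M+4: 0.18425524×0.3989 + 0.43991564×0.6011 = 0.337933
  M+6: 0.43991564×0.3989 + 0.35010449×0.6011 = 0.385930
  M+8: 0.35010449×0.3989 = 0.139657
Scale to base peak (0.385930) = 100: 4.0 : 31.4 : 87.6 : 100.0 : 36.2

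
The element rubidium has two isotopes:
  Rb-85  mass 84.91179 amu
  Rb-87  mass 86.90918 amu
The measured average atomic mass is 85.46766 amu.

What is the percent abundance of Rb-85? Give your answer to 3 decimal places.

72.170%

Writing the weighted mean with unknown fraction x of Rb-85:
84.91179·x + 86.90918·(1 − x) = 85.46766
(84.91179 − 86.90918)·x = 85.46766 − 86.90918
x = -1.44152 / -1.99739 = 0.72170 → 72.170% Rb-85, 27.830% Rb-87.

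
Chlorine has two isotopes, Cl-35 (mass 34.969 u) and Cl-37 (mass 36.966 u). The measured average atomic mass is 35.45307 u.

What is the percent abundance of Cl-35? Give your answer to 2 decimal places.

With x = fraction of Cl-35 (so Cl-37 is 1 − x):
34.969·x + 36.966·(1 − x) = 35.45307
(34.969 − 36.966)·x = 35.45307 − 36.966
x = -1.51293 / -1.997 = 0.75760 → 75.76% Cl-35, 24.24% Cl-37.

75.76%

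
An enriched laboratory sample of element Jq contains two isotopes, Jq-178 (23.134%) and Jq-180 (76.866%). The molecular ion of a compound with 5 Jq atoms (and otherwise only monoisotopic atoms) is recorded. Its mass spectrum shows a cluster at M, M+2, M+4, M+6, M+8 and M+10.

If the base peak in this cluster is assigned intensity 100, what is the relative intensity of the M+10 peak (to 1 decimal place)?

Term probabilities: M 0.0007, M+2 0.0110, M+4 0.0732, M+6 0.2431, M+8 0.4038, M+10 0.2683. Base peak = M+8.
P(M+8) = C(5,4) × 0.23134^1 × 0.76866^4 = 5 × 0.23134 × 0.34908977 = 0.403792 (base)
P(M+10) = C(5,5) × 0.23134^0 × 0.76866^5 = 1 × 1.0000 × 0.26833135 = 0.268331
Relative intensity = 0.268331 / 0.403792 × 100 = 66.5

66.5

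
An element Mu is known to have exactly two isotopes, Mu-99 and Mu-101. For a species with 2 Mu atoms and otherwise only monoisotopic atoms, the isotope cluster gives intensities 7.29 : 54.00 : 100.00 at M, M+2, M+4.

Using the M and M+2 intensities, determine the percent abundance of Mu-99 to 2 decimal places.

Write p for the Mu-99 fraction. I(M+2)/I(M) = [C(2,1)·p^1·(1−p)] / p^2 = 2·(1−p)/p = 54.00/7.29 = 7.4074
(1−p)/p = 7.4074/2 = 3.7037  ⇒  p = 1/(1 + 3.7037) = 0.2126
Mu-99: 21.26%, Mu-101: 78.74%.

21.26%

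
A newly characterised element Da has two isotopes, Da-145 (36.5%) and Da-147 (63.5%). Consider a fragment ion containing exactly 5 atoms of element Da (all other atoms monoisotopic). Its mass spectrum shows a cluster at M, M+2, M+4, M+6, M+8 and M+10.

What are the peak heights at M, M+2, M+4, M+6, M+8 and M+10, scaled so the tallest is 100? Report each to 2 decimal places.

1.90 : 16.52 : 57.48 : 100.00 : 86.99 : 30.27

Expanding (0.365 + 0.635)^5:
P(M) = 0.365^5 = 0.006478
P(M+2) = 5 × 0.365^4 × 0.635^1 = 0.056353
P(M+4) = 10 × 0.365^3 × 0.635^2 = 0.196077
P(M+6) = 10 × 0.365^2 × 0.635^3 = 0.341120
P(M+8) = 5 × 0.365^1 × 0.635^4 = 0.296727
P(M+10) = 0.635^5 = 0.103245
The M+6 peak is largest (0.341120); scaling to 100 gives 1.90 : 16.52 : 57.48 : 100.00 : 86.99 : 30.27.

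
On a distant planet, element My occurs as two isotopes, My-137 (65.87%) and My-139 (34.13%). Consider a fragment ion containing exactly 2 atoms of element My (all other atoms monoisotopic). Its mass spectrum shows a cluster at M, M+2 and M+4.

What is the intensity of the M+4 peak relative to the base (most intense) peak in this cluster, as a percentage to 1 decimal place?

Term probabilities: M 0.4339, M+2 0.4496, M+4 0.1165. Base peak = M+2.
P(M+2) = C(2,1) × 0.6587^1 × 0.3413^1 = 2 × 0.6587 × 0.3413 = 0.449629 (base)
P(M+4) = C(2,2) × 0.6587^0 × 0.3413^2 = 1 × 1.0000 × 0.11648569 = 0.116486
Relative intensity = 0.116486 / 0.449629 × 100 = 25.9

25.9%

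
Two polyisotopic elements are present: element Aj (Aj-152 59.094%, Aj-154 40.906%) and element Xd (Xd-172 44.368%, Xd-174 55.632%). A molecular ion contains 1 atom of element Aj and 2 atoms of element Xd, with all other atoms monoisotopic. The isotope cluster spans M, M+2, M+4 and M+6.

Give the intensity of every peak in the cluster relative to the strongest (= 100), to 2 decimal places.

30.23 : 96.73 : 100.00 : 32.90

Element Aj pattern (n=1): 0.59094 : 0.40906
Element Xd pattern (n=2): 0.19685194 : 0.49365612 : 0.30949194
Convolve the two distributions (both contribute in 2-u steps):
  M: 0.59094×0.19685194 = 0.116328
  M+2: 0.59094×0.49365612 + 0.40906×0.19685194 = 0.372245
  M+4: 0.59094×0.30949194 + 0.40906×0.49365612 = 0.384826
  M+6: 0.40906×0.30949194 = 0.126601
Scale to base peak (0.384826) = 100: 30.23 : 96.73 : 100.00 : 32.90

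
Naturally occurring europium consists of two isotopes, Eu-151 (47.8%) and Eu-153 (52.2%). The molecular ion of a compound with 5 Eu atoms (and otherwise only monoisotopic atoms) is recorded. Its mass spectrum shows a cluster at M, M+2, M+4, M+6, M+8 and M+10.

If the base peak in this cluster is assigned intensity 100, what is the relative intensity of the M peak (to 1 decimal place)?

(0.478 + 0.522)^5 gives M 0.0250, M+2 0.1363, M+4 0.2976, M+6 0.3250, M+8 0.1775, M+10 0.0388; the largest is M+6.
P(M+6) = C(5,3) × 0.478^2 × 0.522^3 = 10 × 0.228484 × 0.14223665 = 0.324988 (base)
P(M) = C(5,0) × 0.478^5 × 0.522^0 = 1 × 0.02495396 × 1.0000 = 0.024954
Relative intensity = 0.024954 / 0.324988 × 100 = 7.7

7.7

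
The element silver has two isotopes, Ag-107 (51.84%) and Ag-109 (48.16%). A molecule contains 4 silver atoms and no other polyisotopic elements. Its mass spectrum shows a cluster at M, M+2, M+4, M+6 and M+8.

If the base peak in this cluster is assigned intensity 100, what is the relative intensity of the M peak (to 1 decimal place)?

19.3

Binomial terms of (0.5184 + 0.4816)^4: M 0.0722, M+2 0.2684, M+4 0.3740, M+6 0.2316, M+8 0.0538 → M+4 is the base peak.
P(M+4) = C(4,2) × 0.5184^2 × 0.4816^2 = 6 × 0.26873856 × 0.23193856 = 0.373985 (base)
P(M) = C(4,0) × 0.5184^4 × 0.4816^0 = 1 × 0.07222041 × 1.0000 = 0.072220
Relative intensity = 0.072220 / 0.373985 × 100 = 19.3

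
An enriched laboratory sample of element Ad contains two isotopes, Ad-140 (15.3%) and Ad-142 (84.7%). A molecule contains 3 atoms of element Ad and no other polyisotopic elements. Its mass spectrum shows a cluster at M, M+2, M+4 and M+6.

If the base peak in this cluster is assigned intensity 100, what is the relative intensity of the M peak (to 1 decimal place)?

(0.153 + 0.847)^3 gives M 0.0036, M+2 0.0595, M+4 0.3293, M+6 0.6076; the largest is M+6.
P(M+6) = C(3,3) × 0.153^0 × 0.847^3 = 1 × 1.0000 × 0.60764542 = 0.607645 (base)
P(M) = C(3,0) × 0.153^3 × 0.847^0 = 1 × 0.00358158 × 1.0000 = 0.003582
Relative intensity = 0.003582 / 0.607645 × 100 = 0.6

0.6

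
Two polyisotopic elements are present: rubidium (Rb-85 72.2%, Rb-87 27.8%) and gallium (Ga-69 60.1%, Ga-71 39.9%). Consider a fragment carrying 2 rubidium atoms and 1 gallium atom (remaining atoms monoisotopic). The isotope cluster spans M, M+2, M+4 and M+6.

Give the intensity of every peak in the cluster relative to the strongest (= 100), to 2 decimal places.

Rubidium pattern (n=2): 0.521284 : 0.401432 : 0.077284
Gallium pattern (n=1): 0.6010 : 0.3990
Convolve the two distributions (both contribute in 2-u steps):
  M: 0.521284×0.6010 = 0.313292
  M+2: 0.521284×0.3990 + 0.401432×0.6010 = 0.449253
  M+4: 0.401432×0.3990 + 0.077284×0.6010 = 0.206619
  M+6: 0.077284×0.3990 = 0.030836
Scale to base peak (0.449253) = 100: 69.74 : 100.00 : 45.99 : 6.86

69.74 : 100.00 : 45.99 : 6.86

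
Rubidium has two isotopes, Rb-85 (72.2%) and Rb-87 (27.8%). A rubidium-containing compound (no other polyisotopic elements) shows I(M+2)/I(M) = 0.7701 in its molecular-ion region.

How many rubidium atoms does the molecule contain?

2

The M+2/M ratio from n Rb atoms is n · q/p = n · 0.278/0.722.
n = 0.7701 × 0.722/0.278 = 2.00 ≈ 2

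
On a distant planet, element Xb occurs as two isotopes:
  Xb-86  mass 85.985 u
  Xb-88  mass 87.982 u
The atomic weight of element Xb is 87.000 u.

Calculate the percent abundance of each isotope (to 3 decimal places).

Let x be the fractional abundance of Xb-86; then Xb-88 has abundance 1 − x.
85.985·x + 87.982·(1 − x) = 87.000
(85.985 − 87.982)·x = 87.000 − 87.982
x = -0.982 / -1.997 = 0.49174 → 49.174% Xb-86, 50.826% Xb-88.

Xb-86: 49.174%, Xb-88: 50.826%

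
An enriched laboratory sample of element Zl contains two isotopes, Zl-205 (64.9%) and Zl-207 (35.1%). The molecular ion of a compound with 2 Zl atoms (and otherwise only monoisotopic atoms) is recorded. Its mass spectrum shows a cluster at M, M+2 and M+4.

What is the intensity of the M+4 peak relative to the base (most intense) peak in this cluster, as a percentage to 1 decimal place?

(0.649 + 0.351)^2 gives M 0.4212, M+2 0.4556, M+4 0.1232; the largest is M+2.
P(M+2) = C(2,1) × 0.649^1 × 0.351^1 = 2 × 0.6490 × 0.3510 = 0.455598 (base)
P(M+4) = C(2,2) × 0.649^0 × 0.351^2 = 1 × 1.0000 × 0.123201 = 0.123201
Relative intensity = 0.123201 / 0.455598 × 100 = 27.0

27.0%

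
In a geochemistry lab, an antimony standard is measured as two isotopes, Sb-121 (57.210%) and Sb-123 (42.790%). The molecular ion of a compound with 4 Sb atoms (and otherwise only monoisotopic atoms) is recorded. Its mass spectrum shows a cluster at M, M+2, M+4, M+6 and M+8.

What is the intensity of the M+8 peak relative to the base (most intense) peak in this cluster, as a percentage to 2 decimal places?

(0.57210 + 0.42790)^4 gives M 0.1071, M+2 0.3205, M+4 0.3596, M+6 0.1793, M+8 0.0335; the largest is M+4.
P(M+4) = C(4,2) × 0.57210^2 × 0.42790^2 = 6 × 0.32729841 × 0.18309841 = 0.359567 (base)
P(M+8) = C(4,4) × 0.57210^0 × 0.42790^4 = 1 × 1.0000 × 0.03352503 = 0.033525
Relative intensity = 0.033525 / 0.359567 × 100 = 9.32

9.32%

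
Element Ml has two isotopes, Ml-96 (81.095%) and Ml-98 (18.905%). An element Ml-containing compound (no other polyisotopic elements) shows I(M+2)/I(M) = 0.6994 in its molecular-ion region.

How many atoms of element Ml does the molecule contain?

3

For n independent Ml atoms, I(M+2)/I(M) = n · (abundance Ml-98) / (abundance Ml-96) = n · 0.18905/0.81095.
n = 0.6994 × 0.81095/0.18905 = 3.00 ≈ 3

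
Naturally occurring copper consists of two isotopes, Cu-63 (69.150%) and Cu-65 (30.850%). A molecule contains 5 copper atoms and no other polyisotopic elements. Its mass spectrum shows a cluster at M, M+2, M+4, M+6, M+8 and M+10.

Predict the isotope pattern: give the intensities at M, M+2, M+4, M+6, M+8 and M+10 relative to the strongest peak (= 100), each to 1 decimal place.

44.8 : 100.0 : 89.2 : 39.8 : 8.9 : 0.8

Expanding (0.69150 + 0.30850)^5:
P(M) = 0.69150^5 = 0.158111
P(M+2) = 5 × 0.69150^4 × 0.30850^1 = 0.352691
P(M+4) = 10 × 0.69150^3 × 0.30850^2 = 0.314693
P(M+6) = 10 × 0.69150^2 × 0.30850^3 = 0.140394
P(M+8) = 5 × 0.69150^1 × 0.30850^4 = 0.031317
P(M+10) = 0.30850^5 = 0.002794
The M+2 peak is largest (0.352691); scaling to 100 gives 44.8 : 100.0 : 89.2 : 39.8 : 8.9 : 0.8.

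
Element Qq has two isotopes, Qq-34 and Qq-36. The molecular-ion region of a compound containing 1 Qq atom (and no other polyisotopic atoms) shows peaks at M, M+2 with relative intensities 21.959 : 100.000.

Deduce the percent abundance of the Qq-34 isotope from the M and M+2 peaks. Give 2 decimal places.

If p is the fraction of Qq that is Qq-34, then I(M+2)/I(M) = [C(1,1)·p^0·(1−p)] / p^1 = 1·(1−p)/p = 100.000/21.959 = 4.5539
(1−p)/p = 4.5539/1 = 4.5539  ⇒  p = 1/(1 + 4.5539) = 0.1801
Qq-34: 18.01%, Qq-36: 81.99%.

18.01%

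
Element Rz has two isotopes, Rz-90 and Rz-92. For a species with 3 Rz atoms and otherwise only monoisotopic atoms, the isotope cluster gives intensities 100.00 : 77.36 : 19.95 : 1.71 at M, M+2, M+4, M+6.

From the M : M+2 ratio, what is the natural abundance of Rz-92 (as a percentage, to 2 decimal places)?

20.50%

Let p = fractional abundance of Rz-90. I(M+2)/I(M) = [C(3,1)·p^2·(1−p)] / p^3 = 3·(1−p)/p = 77.36/100.00 = 0.7736
(1−p)/p = 0.7736/3 = 0.2579  ⇒  p = 1/(1 + 0.2579) = 0.7950
Rz-90: 79.50%, Rz-92: 20.50%.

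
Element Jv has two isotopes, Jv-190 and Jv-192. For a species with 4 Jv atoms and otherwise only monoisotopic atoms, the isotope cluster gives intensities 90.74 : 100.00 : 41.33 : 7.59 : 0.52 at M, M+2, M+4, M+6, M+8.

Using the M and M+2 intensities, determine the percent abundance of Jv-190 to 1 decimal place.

Let p = fractional abundance of Jv-190. I(M+2)/I(M) = [C(4,1)·p^3·(1−p)] / p^4 = 4·(1−p)/p = 100.00/90.74 = 1.1020
(1−p)/p = 1.1020/4 = 0.2755  ⇒  p = 1/(1 + 0.2755) = 0.7840
Jv-190: 78.4%, Jv-192: 21.6%.

78.4%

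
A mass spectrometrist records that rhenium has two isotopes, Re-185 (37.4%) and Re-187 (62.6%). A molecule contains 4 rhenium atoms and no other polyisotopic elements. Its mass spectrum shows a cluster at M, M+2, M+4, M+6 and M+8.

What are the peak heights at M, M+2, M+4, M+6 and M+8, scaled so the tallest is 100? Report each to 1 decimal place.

5.3 : 35.7 : 89.6 : 100.0 : 41.8

Expanding (0.374 + 0.626)^4:
P(M) = 0.374^4 = 0.019565
P(M+2) = 4 × 0.374^3 × 0.626^1 = 0.130993
P(M+4) = 6 × 0.374^2 × 0.626^2 = 0.328884
P(M+6) = 4 × 0.374^1 × 0.626^3 = 0.366990
P(M+8) = 0.626^4 = 0.153567
The M+6 peak is largest (0.366990); scaling to 100 gives 5.3 : 35.7 : 89.6 : 100.0 : 41.8.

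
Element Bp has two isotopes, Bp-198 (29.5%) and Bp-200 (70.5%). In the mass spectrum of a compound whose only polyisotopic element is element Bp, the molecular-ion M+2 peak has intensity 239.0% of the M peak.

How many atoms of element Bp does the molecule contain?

1

For n independent Bp atoms, I(M+2)/I(M) = n · (abundance Bp-200) / (abundance Bp-198) = n · 0.705/0.295.
n = 2.390 × 0.295/0.705 = 1.00 ≈ 1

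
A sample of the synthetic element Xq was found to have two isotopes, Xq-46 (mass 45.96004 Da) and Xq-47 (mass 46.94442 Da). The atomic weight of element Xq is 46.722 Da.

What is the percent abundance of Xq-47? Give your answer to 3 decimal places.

With x = fraction of Xq-46 (so Xq-47 is 1 − x):
45.96004·x + 46.94442·(1 − x) = 46.722
(45.96004 − 46.94442)·x = 46.722 − 46.94442
x = -0.22242 / -0.98438 = 0.22595 → 22.595% Xq-46, 77.405% Xq-47.

77.405%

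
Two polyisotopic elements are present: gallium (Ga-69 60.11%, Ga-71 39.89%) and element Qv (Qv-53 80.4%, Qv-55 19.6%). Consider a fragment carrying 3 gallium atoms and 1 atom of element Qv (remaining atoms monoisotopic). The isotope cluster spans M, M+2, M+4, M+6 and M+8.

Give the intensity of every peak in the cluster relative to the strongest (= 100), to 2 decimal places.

44.75 : 100.00 : 80.84 : 27.49 : 3.19

Gallium pattern (n=3): 0.21719018 : 0.43239309 : 0.28694328 : 0.06347345
Element Qv pattern (n=1): 0.8040 : 0.1960
Convolve the two distributions (both contribute in 2-u steps):
  M: 0.21719018×0.8040 = 0.174621
  M+2: 0.21719018×0.1960 + 0.43239309×0.8040 = 0.390213
  M+4: 0.43239309×0.1960 + 0.28694328×0.8040 = 0.315451
  M+6: 0.28694328×0.1960 + 0.06347345×0.8040 = 0.107274
  M+8: 0.06347345×0.1960 = 0.012441
Scale to base peak (0.390213) = 100: 44.75 : 100.00 : 80.84 : 27.49 : 3.19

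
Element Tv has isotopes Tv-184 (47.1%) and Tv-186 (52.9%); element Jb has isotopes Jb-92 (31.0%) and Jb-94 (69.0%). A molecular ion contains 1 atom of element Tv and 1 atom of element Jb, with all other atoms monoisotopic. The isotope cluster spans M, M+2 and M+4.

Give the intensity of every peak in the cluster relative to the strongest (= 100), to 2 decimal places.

29.86 : 100.00 : 74.65

Element Tv pattern (n=1): 0.4710 : 0.5290
Element Jb pattern (n=1): 0.3100 : 0.6900
Convolve the two distributions (both contribute in 2-u steps):
  M: 0.4710×0.3100 = 0.146010
  M+2: 0.4710×0.6900 + 0.5290×0.3100 = 0.488980
  M+4: 0.5290×0.6900 = 0.365010
Scale to base peak (0.488980) = 100: 29.86 : 100.00 : 74.65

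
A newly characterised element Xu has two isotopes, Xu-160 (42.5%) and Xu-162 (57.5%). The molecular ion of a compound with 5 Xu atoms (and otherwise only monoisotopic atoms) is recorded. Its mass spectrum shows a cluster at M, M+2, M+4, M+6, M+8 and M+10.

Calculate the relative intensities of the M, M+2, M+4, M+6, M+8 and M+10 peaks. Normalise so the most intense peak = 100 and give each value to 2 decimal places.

Expanding (0.425 + 0.575)^5:
P(M) = 0.425^5 = 0.013866
P(M+2) = 5 × 0.425^4 × 0.575^1 = 0.093798
P(M+4) = 10 × 0.425^3 × 0.575^2 = 0.253806
P(M+6) = 10 × 0.425^2 × 0.575^3 = 0.343385
P(M+8) = 5 × 0.425^1 × 0.575^4 = 0.232290
P(M+10) = 0.575^5 = 0.062855
The M+6 peak is largest (0.343385); scaling to 100 gives 4.04 : 27.32 : 73.91 : 100.00 : 67.65 : 18.30.

4.04 : 27.32 : 73.91 : 100.00 : 67.65 : 18.30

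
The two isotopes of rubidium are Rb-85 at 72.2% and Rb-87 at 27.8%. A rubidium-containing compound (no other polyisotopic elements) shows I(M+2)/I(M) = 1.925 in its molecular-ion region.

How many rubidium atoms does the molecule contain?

For n independent Rb atoms, I(M+2)/I(M) = n · (abundance Rb-87) / (abundance Rb-85) = n · 0.278/0.722.
n = 1.925 × 0.722/0.278 = 5.00 ≈ 5

5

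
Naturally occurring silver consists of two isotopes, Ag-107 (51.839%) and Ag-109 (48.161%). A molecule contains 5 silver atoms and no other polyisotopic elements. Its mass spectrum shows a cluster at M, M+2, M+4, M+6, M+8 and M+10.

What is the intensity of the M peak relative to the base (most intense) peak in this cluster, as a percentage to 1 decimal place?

11.6%

Binomial terms of (0.51839 + 0.48161)^5: M 0.0374, M+2 0.1739, M+4 0.3231, M+6 0.3002, M+8 0.1394, M+10 0.0259 → M+4 is the base peak.
P(M+4) = C(5,2) × 0.51839^3 × 0.48161^2 = 10 × 0.13930601 × 0.23194819 = 0.323118 (base)
P(M) = C(5,0) × 0.51839^5 × 0.48161^0 = 1 × 0.03743545 × 1.0000 = 0.037435
Relative intensity = 0.037435 / 0.323118 × 100 = 11.6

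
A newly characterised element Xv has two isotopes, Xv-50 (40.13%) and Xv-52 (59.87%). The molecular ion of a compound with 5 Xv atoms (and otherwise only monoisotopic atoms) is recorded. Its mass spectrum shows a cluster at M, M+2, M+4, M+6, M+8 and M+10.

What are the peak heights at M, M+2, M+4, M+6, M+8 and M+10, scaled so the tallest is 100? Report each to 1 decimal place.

3.0 : 22.5 : 67.0 : 100.0 : 74.6 : 22.3

Expanding (0.4013 + 0.5987)^5:
P(M) = 0.4013^5 = 0.010407
P(M+2) = 5 × 0.4013^4 × 0.5987^1 = 0.077635
P(M+4) = 10 × 0.4013^3 × 0.5987^2 = 0.231647
P(M+6) = 10 × 0.4013^2 × 0.5987^3 = 0.345594
P(M+8) = 5 × 0.4013^1 × 0.5987^4 = 0.257796
P(M+10) = 0.5987^5 = 0.076921
The M+6 peak is largest (0.345594); scaling to 100 gives 3.0 : 22.5 : 67.0 : 100.0 : 74.6 : 22.3.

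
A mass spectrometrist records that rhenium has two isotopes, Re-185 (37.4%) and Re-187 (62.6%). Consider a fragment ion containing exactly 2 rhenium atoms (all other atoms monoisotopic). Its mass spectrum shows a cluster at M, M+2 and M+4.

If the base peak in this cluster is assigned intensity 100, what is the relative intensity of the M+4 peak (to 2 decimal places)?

Term probabilities: M 0.1399, M+2 0.4682, M+4 0.3919. Base peak = M+2.
P(M+2) = C(2,1) × 0.374^1 × 0.626^1 = 2 × 0.3740 × 0.6260 = 0.468248 (base)
P(M+4) = C(2,2) × 0.374^0 × 0.626^2 = 1 × 1.0000 × 0.391876 = 0.391876
Relative intensity = 0.391876 / 0.468248 × 100 = 83.69

83.69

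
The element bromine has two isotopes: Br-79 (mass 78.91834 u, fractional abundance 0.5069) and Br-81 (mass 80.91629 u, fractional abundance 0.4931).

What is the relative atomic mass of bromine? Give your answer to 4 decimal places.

79.9035 u

Weight each isotope mass by its fractional abundance: 0.5069 × 78.91834 + 0.4931 × 80.91629
= 40.003707 + 39.899823 = 79.903530 u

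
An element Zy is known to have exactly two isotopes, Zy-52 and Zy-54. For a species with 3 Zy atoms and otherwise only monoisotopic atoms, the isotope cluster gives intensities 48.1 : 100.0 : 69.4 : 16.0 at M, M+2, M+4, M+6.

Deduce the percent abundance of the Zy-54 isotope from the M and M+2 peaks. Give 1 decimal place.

If p is the fraction of Zy that is Zy-52, then I(M+2)/I(M) = [C(3,1)·p^2·(1−p)] / p^3 = 3·(1−p)/p = 100.0/48.1 = 2.0790
(1−p)/p = 2.0790/3 = 0.6930  ⇒  p = 1/(1 + 0.6930) = 0.5907
Zy-52: 59.1%, Zy-54: 40.9%.

40.9%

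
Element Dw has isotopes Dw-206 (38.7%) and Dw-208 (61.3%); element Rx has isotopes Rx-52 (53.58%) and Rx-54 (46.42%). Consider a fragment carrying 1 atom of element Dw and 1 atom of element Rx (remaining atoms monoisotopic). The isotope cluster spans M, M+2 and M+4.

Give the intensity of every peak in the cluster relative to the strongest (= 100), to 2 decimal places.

Element Dw pattern (n=1): 0.3870 : 0.6130
Element Rx pattern (n=1): 0.5358 : 0.4642
Convolve the two distributions (both contribute in 2-u steps):
  M: 0.3870×0.5358 = 0.207355
  M+2: 0.3870×0.4642 + 0.6130×0.5358 = 0.508091
  M+4: 0.6130×0.4642 = 0.284555
Scale to base peak (0.508091) = 100: 40.81 : 100.00 : 56.00

40.81 : 100.00 : 56.00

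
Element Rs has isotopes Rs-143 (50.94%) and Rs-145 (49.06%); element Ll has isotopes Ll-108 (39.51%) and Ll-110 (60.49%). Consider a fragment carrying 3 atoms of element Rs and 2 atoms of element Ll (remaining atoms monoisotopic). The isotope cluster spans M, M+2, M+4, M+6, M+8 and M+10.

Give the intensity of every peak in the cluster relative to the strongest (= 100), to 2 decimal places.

Element Rs pattern (n=3): 0.13218337 : 0.38191497 : 0.36781995 : 0.11808171
Element Ll pattern (n=2): 0.15610401 : 0.47799198 : 0.36590401
Convolve the two distributions (both contribute in 2-u steps):
  M: 0.13218337×0.15610401 = 0.020634
  M+2: 0.13218337×0.47799198 + 0.38191497×0.15610401 = 0.122801
  M+4: 0.13218337×0.36590401 + 0.38191497×0.47799198 + 0.36781995×0.15610401 = 0.288337
  M+6: 0.38191497×0.36590401 + 0.36781995×0.47799198 + 0.11808171×0.15610401 = 0.333992
  M+8: 0.36781995×0.36590401 + 0.11808171×0.47799198 = 0.191029
  M+10: 0.11808171×0.36590401 = 0.043207
Scale to base peak (0.333992) = 100: 6.18 : 36.77 : 86.33 : 100.00 : 57.20 : 12.94

6.18 : 36.77 : 86.33 : 100.00 : 57.20 : 12.94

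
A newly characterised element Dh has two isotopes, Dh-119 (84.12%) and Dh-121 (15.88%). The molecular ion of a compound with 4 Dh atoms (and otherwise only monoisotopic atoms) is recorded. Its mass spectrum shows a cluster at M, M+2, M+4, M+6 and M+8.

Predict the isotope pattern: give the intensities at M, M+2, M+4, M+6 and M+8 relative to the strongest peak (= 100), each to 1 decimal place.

The 4 Dh atoms are independent, so intensities follow the terms of (0.8412 + 0.1588)^4.
P(M) = 0.8412^4 = 0.500722
P(M+2) = 4 × 0.8412^3 × 0.1588^1 = 0.378101
P(M+4) = 6 × 0.8412^2 × 0.1588^2 = 0.107066
P(M+6) = 4 × 0.8412^1 × 0.1588^3 = 0.013474
P(M+8) = 0.1588^4 = 0.000636
The M peak is largest (0.500722); scaling to 100 gives 100.0 : 75.5 : 21.4 : 2.7 : 0.1.

100.0 : 75.5 : 21.4 : 2.7 : 0.1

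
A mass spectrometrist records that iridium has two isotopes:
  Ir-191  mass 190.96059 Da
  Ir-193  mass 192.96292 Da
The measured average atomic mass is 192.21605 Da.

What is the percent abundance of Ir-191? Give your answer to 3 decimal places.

37.300%

Let x be the fractional abundance of Ir-191; then Ir-193 has abundance 1 − x.
190.96059·x + 192.96292·(1 − x) = 192.21605
(190.96059 − 192.96292)·x = 192.21605 − 192.96292
x = -0.74687 / -2.00233 = 0.37300 → 37.300% Ir-191, 62.700% Ir-193.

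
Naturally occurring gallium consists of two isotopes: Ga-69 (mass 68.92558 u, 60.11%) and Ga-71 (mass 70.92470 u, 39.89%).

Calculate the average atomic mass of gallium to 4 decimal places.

69.7230 u

Ar = Σ fᵢ·mᵢ = 0.6011 × 68.92558 + 0.3989 × 70.92470
= 41.431166 + 28.291863 = 69.723029 u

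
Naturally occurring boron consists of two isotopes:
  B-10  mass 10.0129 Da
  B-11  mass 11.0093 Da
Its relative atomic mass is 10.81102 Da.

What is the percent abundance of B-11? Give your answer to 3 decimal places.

80.100%

With x = fraction of B-10 (so B-11 is 1 − x):
10.0129·x + 11.0093·(1 − x) = 10.81102
(10.0129 − 11.0093)·x = 10.81102 − 11.0093
x = -0.19828 / -0.9964 = 0.19900 → 19.900% B-10, 80.100% B-11.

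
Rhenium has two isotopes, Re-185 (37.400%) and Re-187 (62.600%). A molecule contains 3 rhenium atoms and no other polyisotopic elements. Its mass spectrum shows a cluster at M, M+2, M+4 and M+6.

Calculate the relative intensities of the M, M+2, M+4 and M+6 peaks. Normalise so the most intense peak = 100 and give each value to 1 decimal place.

The 3 Re atoms are independent, so intensities follow the terms of (0.37400 + 0.62600)^3.
P(M) = 0.37400^3 = 0.052314
P(M+2) = 3 × 0.37400^2 × 0.62600^1 = 0.262687
P(M+4) = 3 × 0.37400^1 × 0.62600^2 = 0.439685
P(M+6) = 0.62600^3 = 0.245314
The M+4 peak is largest (0.439685); scaling to 100 gives 11.9 : 59.7 : 100.0 : 55.8.

11.9 : 59.7 : 100.0 : 55.8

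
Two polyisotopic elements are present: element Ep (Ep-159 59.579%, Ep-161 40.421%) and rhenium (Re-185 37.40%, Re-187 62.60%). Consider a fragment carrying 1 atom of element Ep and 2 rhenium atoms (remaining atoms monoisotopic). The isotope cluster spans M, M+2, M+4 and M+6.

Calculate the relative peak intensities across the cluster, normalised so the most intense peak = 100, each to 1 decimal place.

Element Ep pattern (n=1): 0.59579 : 0.40421
Rhenium pattern (n=2): 0.139876 : 0.468248 : 0.391876
Convolve the two distributions (both contribute in 2-u steps):
  M: 0.59579×0.139876 = 0.083337
  M+2: 0.59579×0.468248 + 0.40421×0.139876 = 0.335517
  M+4: 0.59579×0.391876 + 0.40421×0.468248 = 0.422746
  M+6: 0.40421×0.391876 = 0.158400
Scale to base peak (0.422746) = 100: 19.7 : 79.4 : 100.0 : 37.5

19.7 : 79.4 : 100.0 : 37.5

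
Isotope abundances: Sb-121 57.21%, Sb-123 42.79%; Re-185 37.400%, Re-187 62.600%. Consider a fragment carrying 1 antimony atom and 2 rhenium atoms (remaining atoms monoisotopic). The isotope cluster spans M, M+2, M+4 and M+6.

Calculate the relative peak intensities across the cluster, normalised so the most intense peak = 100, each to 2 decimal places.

Antimony pattern (n=1): 0.5721 : 0.4279
Rhenium pattern (n=2): 0.139876 : 0.468248 : 0.391876
Convolve the two distributions (both contribute in 2-u steps):
  M: 0.5721×0.139876 = 0.080023
  M+2: 0.5721×0.468248 + 0.4279×0.139876 = 0.327738
  M+4: 0.5721×0.391876 + 0.4279×0.468248 = 0.424556
  M+6: 0.4279×0.391876 = 0.167684
Scale to base peak (0.424556) = 100: 18.85 : 77.20 : 100.00 : 39.50

18.85 : 77.20 : 100.00 : 39.50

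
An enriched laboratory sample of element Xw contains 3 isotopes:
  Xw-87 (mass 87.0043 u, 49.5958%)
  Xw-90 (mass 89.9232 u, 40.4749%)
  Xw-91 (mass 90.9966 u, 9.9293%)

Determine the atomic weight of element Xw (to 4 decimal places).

The abundance-weighted mean is 0.495958 × 87.0043 + 0.404749 × 89.9232 + 0.099293 × 90.9966
= 43.15048 + 36.39633 + 9.03533 = 88.58214 u

88.5821 u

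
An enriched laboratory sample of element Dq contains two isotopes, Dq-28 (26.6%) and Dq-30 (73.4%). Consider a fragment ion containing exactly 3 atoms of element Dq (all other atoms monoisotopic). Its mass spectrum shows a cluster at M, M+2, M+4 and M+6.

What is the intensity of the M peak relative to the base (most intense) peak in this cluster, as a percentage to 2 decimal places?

Term probabilities: M 0.0188, M+2 0.1558, M+4 0.4299, M+6 0.3954. Base peak = M+4.
P(M+4) = C(3,2) × 0.266^1 × 0.734^2 = 3 × 0.2660 × 0.538756 = 0.429927 (base)
P(M) = C(3,0) × 0.266^3 × 0.734^0 = 1 × 0.0188211 × 1.0000 = 0.018821
Relative intensity = 0.018821 / 0.429927 × 100 = 4.38

4.38%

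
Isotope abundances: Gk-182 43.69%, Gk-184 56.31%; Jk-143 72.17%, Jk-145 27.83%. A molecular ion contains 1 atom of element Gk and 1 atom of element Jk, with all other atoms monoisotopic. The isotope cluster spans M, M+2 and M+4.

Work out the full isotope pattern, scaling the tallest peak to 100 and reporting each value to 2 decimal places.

59.72 : 100.00 : 29.68

Element Gk pattern (n=1): 0.4369 : 0.5631
Element Jk pattern (n=1): 0.7217 : 0.2783
Convolve the two distributions (both contribute in 2-u steps):
  M: 0.4369×0.7217 = 0.315311
  M+2: 0.4369×0.2783 + 0.5631×0.7217 = 0.527979
  M+4: 0.5631×0.2783 = 0.156711
Scale to base peak (0.527979) = 100: 59.72 : 100.00 : 29.68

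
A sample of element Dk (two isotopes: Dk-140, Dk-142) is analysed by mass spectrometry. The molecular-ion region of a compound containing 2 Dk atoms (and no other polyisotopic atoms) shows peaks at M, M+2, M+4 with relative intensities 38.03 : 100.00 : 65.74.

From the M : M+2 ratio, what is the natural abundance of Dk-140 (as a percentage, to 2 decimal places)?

Let p = fractional abundance of Dk-140. I(M+2)/I(M) = [C(2,1)·p^1·(1−p)] / p^2 = 2·(1−p)/p = 100.00/38.03 = 2.6295
(1−p)/p = 2.6295/2 = 1.3148  ⇒  p = 1/(1 + 1.3148) = 0.4320
Dk-140: 43.20%, Dk-142: 56.80%.

43.20%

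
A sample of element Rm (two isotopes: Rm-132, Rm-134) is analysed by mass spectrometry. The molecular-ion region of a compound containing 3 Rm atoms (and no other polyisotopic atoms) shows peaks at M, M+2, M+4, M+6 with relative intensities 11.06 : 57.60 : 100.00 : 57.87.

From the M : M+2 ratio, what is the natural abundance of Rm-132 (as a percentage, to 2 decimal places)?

If p is the fraction of Rm that is Rm-132, then I(M+2)/I(M) = [C(3,1)·p^2·(1−p)] / p^3 = 3·(1−p)/p = 57.60/11.06 = 5.2080
(1−p)/p = 5.2080/3 = 1.7360  ⇒  p = 1/(1 + 1.7360) = 0.3655
Rm-132: 36.55%, Rm-134: 63.45%.

36.55%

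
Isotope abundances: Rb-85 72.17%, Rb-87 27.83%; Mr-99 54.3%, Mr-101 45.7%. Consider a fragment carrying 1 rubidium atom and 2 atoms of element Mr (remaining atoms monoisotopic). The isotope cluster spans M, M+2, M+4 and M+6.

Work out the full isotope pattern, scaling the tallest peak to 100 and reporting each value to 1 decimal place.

48.3 : 100.0 : 65.6 : 13.2

Rubidium pattern (n=1): 0.7217 : 0.2783
Element Mr pattern (n=2): 0.294849 : 0.496302 : 0.208849
Convolve the two distributions (both contribute in 2-u steps):
  M: 0.7217×0.294849 = 0.212793
  M+2: 0.7217×0.496302 + 0.2783×0.294849 = 0.440238
  M+4: 0.7217×0.208849 + 0.2783×0.496302 = 0.288847
  M+6: 0.2783×0.208849 = 0.058123
Scale to base peak (0.440238) = 100: 48.3 : 100.0 : 65.6 : 13.2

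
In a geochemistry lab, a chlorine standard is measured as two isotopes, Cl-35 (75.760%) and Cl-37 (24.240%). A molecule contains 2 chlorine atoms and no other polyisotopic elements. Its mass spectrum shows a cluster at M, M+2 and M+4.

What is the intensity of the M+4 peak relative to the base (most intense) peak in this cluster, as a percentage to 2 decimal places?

10.24%

(0.75760 + 0.24240)^2 gives M 0.5740, M+2 0.3673, M+4 0.0588; the largest is M.
P(M) = C(2,0) × 0.75760^2 × 0.24240^0 = 1 × 0.57395776 × 1.0000 = 0.573958 (base)
P(M+4) = C(2,2) × 0.75760^0 × 0.24240^2 = 1 × 1.0000 × 0.05875776 = 0.058758
Relative intensity = 0.058758 / 0.573958 × 100 = 10.24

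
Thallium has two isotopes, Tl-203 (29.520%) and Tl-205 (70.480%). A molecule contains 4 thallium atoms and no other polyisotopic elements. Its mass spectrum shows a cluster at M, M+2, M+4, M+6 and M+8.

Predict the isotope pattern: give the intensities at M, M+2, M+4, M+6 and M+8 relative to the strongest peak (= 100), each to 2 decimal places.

1.84 : 17.54 : 62.83 : 100.00 : 59.69

Expanding (0.29520 + 0.70480)^4:
P(M) = 0.29520^4 = 0.007594
P(M+2) = 4 × 0.29520^3 × 0.70480^1 = 0.072523
P(M+4) = 6 × 0.29520^2 × 0.70480^2 = 0.259726
P(M+6) = 4 × 0.29520^1 × 0.70480^3 = 0.413403
P(M+8) = 0.70480^4 = 0.246754
The M+6 peak is largest (0.413403); scaling to 100 gives 1.84 : 17.54 : 62.83 : 100.00 : 59.69.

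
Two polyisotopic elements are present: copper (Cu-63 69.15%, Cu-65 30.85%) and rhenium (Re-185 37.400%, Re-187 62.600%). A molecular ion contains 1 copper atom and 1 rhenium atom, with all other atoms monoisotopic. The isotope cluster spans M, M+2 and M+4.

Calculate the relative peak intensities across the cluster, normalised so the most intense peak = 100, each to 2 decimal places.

Copper pattern (n=1): 0.6915 : 0.3085
Rhenium pattern (n=1): 0.3740 : 0.6260
Convolve the two distributions (both contribute in 2-u steps):
  M: 0.6915×0.3740 = 0.258621
  M+2: 0.6915×0.6260 + 0.3085×0.3740 = 0.548258
  M+4: 0.3085×0.6260 = 0.193121
Scale to base peak (0.548258) = 100: 47.17 : 100.00 : 35.22

47.17 : 100.00 : 35.22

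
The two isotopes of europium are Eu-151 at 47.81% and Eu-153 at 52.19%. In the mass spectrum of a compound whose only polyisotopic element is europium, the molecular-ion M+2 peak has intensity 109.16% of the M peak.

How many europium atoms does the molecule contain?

1

The M+2/M ratio from n Eu atoms is n · q/p = n · 0.5219/0.4781.
n = 1.0916 × 0.4781/0.5219 = 1.00 ≈ 1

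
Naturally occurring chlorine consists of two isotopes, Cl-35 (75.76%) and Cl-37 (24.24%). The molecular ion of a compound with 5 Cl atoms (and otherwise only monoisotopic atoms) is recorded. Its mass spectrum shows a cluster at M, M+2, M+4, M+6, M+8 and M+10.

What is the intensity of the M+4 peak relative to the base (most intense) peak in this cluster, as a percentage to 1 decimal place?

64.0%

(0.7576 + 0.2424)^5 gives M 0.2496, M+2 0.3993, M+4 0.2555, M+6 0.0817, M+8 0.0131, M+10 0.0008; the largest is M+2.
P(M+2) = C(5,1) × 0.7576^4 × 0.2424^1 = 5 × 0.32942751 × 0.2424 = 0.399266 (base)
P(M+4) = C(5,2) × 0.7576^3 × 0.2424^2 = 10 × 0.4348304 × 0.05875776 = 0.255497
Relative intensity = 0.255497 / 0.399266 × 100 = 64.0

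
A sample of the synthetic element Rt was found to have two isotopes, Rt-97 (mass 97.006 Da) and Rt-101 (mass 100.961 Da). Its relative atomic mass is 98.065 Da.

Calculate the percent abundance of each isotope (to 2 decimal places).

Writing the weighted mean with unknown fraction x of Rt-97:
97.006·x + 100.961·(1 − x) = 98.065
(97.006 − 100.961)·x = 98.065 − 100.961
x = -2.896 / -3.955 = 0.73224 → 73.22% Rt-97, 26.78% Rt-101.

Rt-97: 73.22%, Rt-101: 26.78%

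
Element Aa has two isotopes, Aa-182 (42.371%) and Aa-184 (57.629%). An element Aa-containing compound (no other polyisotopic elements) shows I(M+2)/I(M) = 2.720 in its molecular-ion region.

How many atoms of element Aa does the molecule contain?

For n independent Aa atoms, I(M+2)/I(M) = n · (abundance Aa-184) / (abundance Aa-182) = n · 0.57629/0.42371.
n = 2.720 × 0.42371/0.57629 = 2.00 ≈ 2

2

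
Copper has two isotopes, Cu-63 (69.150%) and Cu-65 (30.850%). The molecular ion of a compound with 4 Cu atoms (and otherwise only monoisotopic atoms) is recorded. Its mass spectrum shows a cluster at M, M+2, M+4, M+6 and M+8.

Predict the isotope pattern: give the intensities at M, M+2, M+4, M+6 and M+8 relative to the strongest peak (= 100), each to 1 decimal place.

56.0 : 100.0 : 66.9 : 19.9 : 2.2

Expanding (0.69150 + 0.30850)^4:
P(M) = 0.69150^4 = 0.228649
P(M+2) = 4 × 0.69150^3 × 0.30850^1 = 0.408030
P(M+4) = 6 × 0.69150^2 × 0.30850^2 = 0.273052
P(M+6) = 4 × 0.69150^1 × 0.30850^3 = 0.081212
P(M+8) = 0.30850^4 = 0.009058
The M+2 peak is largest (0.408030); scaling to 100 gives 56.0 : 100.0 : 66.9 : 19.9 : 2.2.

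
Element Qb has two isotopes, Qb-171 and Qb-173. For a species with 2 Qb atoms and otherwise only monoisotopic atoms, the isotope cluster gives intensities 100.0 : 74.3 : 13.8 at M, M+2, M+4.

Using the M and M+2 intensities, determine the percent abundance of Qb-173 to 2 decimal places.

If p is the fraction of Qb that is Qb-171, then I(M+2)/I(M) = [C(2,1)·p^1·(1−p)] / p^2 = 2·(1−p)/p = 74.3/100.0 = 0.7430
(1−p)/p = 0.7430/2 = 0.3715  ⇒  p = 1/(1 + 0.3715) = 0.7291
Qb-171: 72.91%, Qb-173: 27.09%.

27.09%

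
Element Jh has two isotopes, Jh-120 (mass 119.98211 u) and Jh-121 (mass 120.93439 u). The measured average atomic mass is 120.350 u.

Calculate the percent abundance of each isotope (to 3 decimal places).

Let x be the fractional abundance of Jh-120; then Jh-121 has abundance 1 − x.
119.98211·x + 120.93439·(1 − x) = 120.350
(119.98211 − 120.93439)·x = 120.350 − 120.93439
x = -0.58439 / -0.95228 = 0.61367 → 61.367% Jh-120, 38.633% Jh-121.

Jh-120: 61.367%, Jh-121: 38.633%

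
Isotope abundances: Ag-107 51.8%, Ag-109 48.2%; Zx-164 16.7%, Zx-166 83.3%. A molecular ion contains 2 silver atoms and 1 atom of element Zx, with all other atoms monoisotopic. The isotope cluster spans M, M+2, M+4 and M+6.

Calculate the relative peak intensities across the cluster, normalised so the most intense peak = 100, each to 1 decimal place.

9.9 : 67.5 : 100.0 : 42.6

Silver pattern (n=2): 0.268324 : 0.499352 : 0.232324
Element Zx pattern (n=1): 0.1670 : 0.8330
Convolve the two distributions (both contribute in 2-u steps):
  M: 0.268324×0.1670 = 0.044810
  M+2: 0.268324×0.8330 + 0.499352×0.1670 = 0.306906
  M+4: 0.499352×0.8330 + 0.232324×0.1670 = 0.454758
  M+6: 0.232324×0.8330 = 0.193526
Scale to base peak (0.454758) = 100: 9.9 : 67.5 : 100.0 : 42.6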